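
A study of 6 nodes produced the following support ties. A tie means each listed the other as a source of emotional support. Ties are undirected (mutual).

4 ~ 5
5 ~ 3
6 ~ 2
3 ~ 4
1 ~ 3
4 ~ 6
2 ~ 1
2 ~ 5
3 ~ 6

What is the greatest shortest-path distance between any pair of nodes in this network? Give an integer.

2

Eccentricity of each node (its greatest distance to any other): 1:2, 2:2, 3:2, 4:2, 5:2, 6:2.
The maximum eccentricity is 2, realized for instance by the pair 5–1 via 5 – 2 – 1. So the diameter is 2.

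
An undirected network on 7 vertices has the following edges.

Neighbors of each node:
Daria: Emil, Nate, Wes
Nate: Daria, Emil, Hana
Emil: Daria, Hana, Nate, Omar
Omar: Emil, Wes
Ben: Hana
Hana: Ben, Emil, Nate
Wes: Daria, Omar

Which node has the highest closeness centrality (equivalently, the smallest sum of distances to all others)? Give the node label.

Emil

Farness (sum of distances to all others) for each node — Ben:15, Daria:10, Emil:8, Hana:10, Nate:9, Omar:11, Wes:13.
The smallest farness is 8, for Emil, so Emil has the highest closeness.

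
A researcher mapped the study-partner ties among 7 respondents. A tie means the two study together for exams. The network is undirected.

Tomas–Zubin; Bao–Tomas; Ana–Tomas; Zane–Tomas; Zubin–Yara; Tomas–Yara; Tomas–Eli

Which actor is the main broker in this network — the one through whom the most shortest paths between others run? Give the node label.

Tomas

Unnormalized betweenness of each node: Ana:0, Bao:0, Eli:0, Tomas:14, Yara:0, Zane:0, Zubin:0.
Tomas has the largest value, 14, making it the main broker — the node through which the most shortest paths run.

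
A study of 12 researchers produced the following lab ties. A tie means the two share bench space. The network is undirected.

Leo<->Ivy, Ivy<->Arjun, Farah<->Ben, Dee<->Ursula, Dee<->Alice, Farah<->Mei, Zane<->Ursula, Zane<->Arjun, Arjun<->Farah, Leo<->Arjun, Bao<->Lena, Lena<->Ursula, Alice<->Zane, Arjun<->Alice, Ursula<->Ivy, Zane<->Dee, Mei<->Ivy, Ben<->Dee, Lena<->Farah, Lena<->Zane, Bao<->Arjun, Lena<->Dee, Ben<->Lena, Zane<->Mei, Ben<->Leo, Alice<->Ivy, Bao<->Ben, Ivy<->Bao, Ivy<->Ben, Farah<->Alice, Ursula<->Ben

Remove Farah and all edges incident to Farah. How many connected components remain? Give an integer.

1

Farah's neighbors (Alice, Arjun, Ben, Lena, and Mei) remain reachable from one another through other ties, so the rest of the network stays in one piece.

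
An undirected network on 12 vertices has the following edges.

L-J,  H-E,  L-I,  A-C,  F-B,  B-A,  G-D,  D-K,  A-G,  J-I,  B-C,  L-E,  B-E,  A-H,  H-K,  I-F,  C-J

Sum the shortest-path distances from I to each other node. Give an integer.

28

Distances from I: A:3, B:2, C:2, D:5, E:2, F:1, G:4, H:3, J:1, K:4, L:1.
Sum = 3 + 2 + 2 + 5 + 2 + 1 + 4 + 3 + 1 + 4 + 1 = 28.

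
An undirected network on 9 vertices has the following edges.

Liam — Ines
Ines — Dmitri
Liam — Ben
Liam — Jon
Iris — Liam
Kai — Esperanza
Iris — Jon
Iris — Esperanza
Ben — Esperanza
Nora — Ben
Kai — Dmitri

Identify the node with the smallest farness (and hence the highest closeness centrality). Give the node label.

Farness (sum of distances to all others) for each node — Ben:14, Dmitri:19, Esperanza:14, Ines:16, Iris:15, Jon:17, Kai:17, Liam:13, Nora:21.
The smallest farness is 13, for Liam, so Liam has the highest closeness.

Liam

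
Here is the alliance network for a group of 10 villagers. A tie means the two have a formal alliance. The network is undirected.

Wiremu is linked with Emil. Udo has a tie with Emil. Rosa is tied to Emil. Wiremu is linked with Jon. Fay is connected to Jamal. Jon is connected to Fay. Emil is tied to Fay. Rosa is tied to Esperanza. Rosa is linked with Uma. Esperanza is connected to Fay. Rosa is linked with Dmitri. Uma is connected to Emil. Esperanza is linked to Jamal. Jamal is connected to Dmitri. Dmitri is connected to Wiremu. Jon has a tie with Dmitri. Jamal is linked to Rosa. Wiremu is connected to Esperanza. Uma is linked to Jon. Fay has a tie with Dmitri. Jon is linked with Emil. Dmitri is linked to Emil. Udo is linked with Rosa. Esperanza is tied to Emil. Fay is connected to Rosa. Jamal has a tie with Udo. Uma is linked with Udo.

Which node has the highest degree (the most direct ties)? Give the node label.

Degrees — Dmitri:6, Emil:8, Esperanza:5, Fay:6, Jamal:5, Jon:5, Rosa:7, Udo:4, Uma:4, Wiremu:4.
The maximum is 8, attained only by Emil.

Emil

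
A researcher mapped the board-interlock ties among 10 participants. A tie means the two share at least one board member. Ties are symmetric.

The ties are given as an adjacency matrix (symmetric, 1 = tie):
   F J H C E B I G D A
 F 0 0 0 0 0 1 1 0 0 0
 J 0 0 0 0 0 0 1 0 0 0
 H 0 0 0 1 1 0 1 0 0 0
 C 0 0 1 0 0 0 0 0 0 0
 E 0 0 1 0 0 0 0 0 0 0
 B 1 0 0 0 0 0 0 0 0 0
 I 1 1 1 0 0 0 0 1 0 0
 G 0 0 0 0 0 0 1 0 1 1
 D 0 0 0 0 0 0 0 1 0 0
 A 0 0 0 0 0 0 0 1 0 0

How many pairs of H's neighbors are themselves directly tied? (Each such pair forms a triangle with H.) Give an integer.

H's neighbors are C, E, and I, but none of them are tied to each other, so no triangle contains H.

0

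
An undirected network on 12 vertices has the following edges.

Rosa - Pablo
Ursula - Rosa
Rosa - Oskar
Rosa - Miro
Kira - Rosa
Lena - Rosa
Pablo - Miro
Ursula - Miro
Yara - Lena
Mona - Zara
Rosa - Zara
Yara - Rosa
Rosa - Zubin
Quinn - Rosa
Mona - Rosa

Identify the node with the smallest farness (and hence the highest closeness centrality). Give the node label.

Rosa

Farness (sum of distances to all others) for each node — Kira:21, Lena:20, Miro:19, Mona:20, Oskar:21, Pablo:20, Quinn:21, Rosa:11, Ursula:20, Yara:20, Zara:20, Zubin:21.
The smallest farness is 11, for Rosa, so Rosa has the highest closeness.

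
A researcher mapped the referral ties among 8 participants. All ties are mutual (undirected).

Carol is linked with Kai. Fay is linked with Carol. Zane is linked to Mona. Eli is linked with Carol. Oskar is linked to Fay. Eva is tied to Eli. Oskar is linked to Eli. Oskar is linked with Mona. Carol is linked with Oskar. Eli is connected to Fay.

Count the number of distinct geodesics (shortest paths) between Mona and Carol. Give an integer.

The shortest distance is 2, and the only length-2 path is Mona–Oskar–Carol. So there is exactly 1 shortest path.

1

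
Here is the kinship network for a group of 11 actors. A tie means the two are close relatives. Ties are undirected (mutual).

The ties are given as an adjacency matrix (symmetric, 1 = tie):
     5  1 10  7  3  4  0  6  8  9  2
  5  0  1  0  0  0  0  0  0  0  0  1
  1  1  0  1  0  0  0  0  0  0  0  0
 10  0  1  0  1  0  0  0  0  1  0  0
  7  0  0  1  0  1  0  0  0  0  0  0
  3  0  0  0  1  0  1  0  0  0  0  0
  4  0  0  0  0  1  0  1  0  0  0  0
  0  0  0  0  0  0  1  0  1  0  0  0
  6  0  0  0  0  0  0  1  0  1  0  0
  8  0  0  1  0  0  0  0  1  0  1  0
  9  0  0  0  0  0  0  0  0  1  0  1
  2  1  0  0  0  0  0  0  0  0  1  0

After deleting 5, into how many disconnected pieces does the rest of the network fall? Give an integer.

1

5's neighbors (1 and 2) remain reachable from one another through other ties, so the rest of the network stays in one piece.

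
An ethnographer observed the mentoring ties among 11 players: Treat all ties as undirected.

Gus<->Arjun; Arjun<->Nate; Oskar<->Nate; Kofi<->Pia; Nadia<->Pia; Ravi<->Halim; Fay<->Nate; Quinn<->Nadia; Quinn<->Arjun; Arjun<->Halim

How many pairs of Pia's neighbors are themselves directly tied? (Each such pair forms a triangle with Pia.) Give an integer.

Pia's neighbors are Kofi and Nadia, but none of them are tied to each other, so no triangle contains Pia.

0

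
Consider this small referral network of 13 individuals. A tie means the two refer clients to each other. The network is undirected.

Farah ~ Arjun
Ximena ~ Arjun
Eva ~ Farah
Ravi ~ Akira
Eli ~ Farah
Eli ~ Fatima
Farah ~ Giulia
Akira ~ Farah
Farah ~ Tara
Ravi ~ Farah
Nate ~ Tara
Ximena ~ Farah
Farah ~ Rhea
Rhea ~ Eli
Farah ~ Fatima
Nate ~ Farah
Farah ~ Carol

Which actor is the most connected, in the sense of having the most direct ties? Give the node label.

Farah

Degrees — Akira:2, Arjun:2, Carol:1, Eli:3, Eva:1, Farah:12, Fatima:2, Giulia:1, Nate:2, Ravi:2, Rhea:2, Tara:2, Ximena:2.
The maximum is 12, attained only by Farah.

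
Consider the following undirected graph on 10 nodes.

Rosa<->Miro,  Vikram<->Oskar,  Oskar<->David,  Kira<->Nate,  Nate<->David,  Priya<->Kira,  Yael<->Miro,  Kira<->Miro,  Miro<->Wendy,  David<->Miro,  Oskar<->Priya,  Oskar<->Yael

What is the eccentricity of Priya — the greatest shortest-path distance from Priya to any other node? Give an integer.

Distances from Priya: David:2, Kira:1, Miro:2, Nate:2, Oskar:1, Rosa:3, Vikram:2, Wendy:3, Yael:2.
The largest is 3 (to Rosa and Wendy), so the eccentricity of Priya is 3.

3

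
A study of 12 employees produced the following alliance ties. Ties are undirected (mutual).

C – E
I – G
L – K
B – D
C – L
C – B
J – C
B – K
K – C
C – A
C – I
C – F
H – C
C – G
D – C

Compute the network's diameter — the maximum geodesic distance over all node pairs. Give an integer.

2

Eccentricity of each node (its greatest distance to any other): A:2, B:2, C:1, D:2, E:2, F:2, G:2, H:2, I:2, J:2, K:2, L:2.
The maximum eccentricity is 2, realized for instance by the pair E–B via E – C – B. So the diameter is 2.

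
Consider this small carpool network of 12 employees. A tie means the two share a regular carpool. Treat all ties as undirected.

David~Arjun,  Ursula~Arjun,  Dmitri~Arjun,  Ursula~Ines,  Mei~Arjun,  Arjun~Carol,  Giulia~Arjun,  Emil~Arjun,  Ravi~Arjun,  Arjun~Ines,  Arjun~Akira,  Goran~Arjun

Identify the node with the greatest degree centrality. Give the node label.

Degrees — Akira:1, Arjun:11, Carol:1, David:1, Dmitri:1, Emil:1, Giulia:1, Goran:1, Ines:2, Mei:1, Ravi:1, Ursula:2.
The maximum is 11, attained only by Arjun.

Arjun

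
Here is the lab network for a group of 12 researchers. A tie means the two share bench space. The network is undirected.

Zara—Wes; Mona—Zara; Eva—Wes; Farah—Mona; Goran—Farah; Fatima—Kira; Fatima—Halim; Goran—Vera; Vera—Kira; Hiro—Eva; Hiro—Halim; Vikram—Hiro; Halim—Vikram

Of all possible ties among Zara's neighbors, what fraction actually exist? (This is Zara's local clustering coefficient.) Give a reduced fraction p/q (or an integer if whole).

0

Zara's neighbors: Mona and Wes (k = 2).
Possible neighbor pairs: C(2,2) = 1. Edges among them: none → e = 0.
Clustering(Zara) = 0/1.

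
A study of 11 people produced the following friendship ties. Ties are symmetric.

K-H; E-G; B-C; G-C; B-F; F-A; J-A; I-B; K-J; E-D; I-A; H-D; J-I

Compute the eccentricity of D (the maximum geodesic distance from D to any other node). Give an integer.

5

Distances from D: A:4, B:4, C:3, E:1, F:5, G:2, H:1, I:4, J:3, K:2.
The largest is 5 (to F), so the eccentricity of D is 5.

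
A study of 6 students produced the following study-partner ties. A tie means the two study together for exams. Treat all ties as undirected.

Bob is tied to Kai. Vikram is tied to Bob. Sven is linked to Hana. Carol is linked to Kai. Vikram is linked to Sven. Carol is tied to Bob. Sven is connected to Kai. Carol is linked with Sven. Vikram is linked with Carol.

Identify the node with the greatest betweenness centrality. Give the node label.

Unnormalized betweenness of each node: Bob:1/3, Carol:1, Hana:0, Kai:2/3, Sven:13/3, Vikram:2/3.
Sven has the largest value, 13/3, making it the main broker — the node through which the most shortest paths run.

Sven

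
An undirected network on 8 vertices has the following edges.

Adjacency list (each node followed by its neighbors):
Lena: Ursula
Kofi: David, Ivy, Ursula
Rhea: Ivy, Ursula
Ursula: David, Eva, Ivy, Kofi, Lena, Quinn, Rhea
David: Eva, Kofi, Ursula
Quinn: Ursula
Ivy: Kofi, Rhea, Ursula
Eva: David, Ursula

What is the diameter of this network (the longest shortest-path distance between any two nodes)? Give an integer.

Eccentricity of each node (its greatest distance to any other): David:2, Eva:2, Ivy:2, Kofi:2, Lena:2, Quinn:2, Rhea:2, Ursula:1.
The maximum eccentricity is 2, realized for instance by the pair Quinn–Lena via Quinn – Ursula – Lena. So the diameter is 2.

2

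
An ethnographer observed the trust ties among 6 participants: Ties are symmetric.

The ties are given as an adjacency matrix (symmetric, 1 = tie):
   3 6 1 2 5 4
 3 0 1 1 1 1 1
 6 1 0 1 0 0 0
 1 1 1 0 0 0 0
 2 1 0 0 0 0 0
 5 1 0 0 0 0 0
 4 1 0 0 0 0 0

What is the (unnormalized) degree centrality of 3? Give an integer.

3 is directly tied to 1, 2, 4, 5, and 6. That is 5 neighbors, so the degree of 3 is 5.

5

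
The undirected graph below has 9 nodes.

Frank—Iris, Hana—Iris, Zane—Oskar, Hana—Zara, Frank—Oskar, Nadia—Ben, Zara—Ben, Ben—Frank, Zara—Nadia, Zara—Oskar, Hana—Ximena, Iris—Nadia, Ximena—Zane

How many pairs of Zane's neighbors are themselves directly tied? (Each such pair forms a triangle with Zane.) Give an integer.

0

Zane's neighbors are Oskar and Ximena, but none of them are tied to each other, so no triangle contains Zane.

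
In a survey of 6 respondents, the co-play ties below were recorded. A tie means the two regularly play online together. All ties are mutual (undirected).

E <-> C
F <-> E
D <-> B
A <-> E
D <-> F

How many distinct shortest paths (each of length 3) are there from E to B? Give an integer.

The shortest distance is 3, and the only length-3 path is E–F–D–B. So there is exactly 1 shortest path.

1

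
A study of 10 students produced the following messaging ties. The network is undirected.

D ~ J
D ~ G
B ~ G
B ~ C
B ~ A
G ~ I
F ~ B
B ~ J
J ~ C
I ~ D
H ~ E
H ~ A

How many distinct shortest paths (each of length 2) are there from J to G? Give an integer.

2

The shortest distance is 2. The length-2 paths are: J–D–G; J–B–G.
That gives 2 distinct shortest paths.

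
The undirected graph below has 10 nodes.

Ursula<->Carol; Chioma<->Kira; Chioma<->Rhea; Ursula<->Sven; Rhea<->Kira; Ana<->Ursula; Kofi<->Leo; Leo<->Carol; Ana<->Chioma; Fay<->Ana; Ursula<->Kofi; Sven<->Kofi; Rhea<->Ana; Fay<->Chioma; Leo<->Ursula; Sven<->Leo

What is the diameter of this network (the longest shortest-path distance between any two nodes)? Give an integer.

4

Eccentricity of each node (its greatest distance to any other): Ana:2, Carol:4, Chioma:3, Fay:3, Kira:4, Kofi:4, Leo:4, Rhea:3, Sven:4, Ursula:3.
The maximum eccentricity is 4, realized for instance by the pair Kira–Leo via Kira – Rhea – Ana – Ursula – Leo. So the diameter is 4.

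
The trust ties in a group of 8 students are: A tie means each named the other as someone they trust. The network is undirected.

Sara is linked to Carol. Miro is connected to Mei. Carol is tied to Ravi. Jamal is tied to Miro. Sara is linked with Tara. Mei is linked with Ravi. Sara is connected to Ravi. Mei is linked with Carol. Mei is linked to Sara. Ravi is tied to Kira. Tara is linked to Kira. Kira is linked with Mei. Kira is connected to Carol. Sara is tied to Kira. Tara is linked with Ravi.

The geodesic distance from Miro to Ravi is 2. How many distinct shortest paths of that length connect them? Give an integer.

1

The shortest distance is 2, and the only length-2 path is Miro–Mei–Ravi. So there is exactly 1 shortest path.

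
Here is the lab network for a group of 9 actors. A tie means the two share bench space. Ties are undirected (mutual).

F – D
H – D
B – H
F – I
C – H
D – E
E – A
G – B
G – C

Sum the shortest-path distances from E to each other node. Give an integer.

19

Distances from E: A:1, B:3, C:3, D:1, F:2, G:4, H:2, I:3.
Sum = 1 + 3 + 3 + 1 + 2 + 4 + 2 + 3 = 19.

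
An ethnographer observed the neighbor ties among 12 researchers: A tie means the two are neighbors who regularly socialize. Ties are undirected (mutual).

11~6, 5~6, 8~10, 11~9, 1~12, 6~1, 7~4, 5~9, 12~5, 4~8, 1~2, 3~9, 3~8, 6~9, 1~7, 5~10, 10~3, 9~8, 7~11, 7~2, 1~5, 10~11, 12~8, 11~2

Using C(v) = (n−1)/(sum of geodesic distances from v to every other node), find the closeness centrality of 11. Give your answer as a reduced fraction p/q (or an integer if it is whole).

Distances from 11: 1:2, 2:1, 3:2, 4:2, 5:2, 6:1, 7:1, 8:2, 9:1, 10:1, 12:3. Sum = 18.
n = 12, so closeness = 11/18.

11/18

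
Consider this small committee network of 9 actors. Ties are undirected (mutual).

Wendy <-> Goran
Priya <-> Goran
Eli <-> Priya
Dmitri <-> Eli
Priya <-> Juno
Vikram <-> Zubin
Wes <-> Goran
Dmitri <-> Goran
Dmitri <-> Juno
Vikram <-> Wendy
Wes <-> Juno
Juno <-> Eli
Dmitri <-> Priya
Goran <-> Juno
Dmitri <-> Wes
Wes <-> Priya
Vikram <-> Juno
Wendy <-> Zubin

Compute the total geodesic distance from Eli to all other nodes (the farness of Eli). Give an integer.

Distances from Eli: Dmitri:1, Goran:2, Juno:1, Priya:1, Vikram:2, Wendy:3, Wes:2, Zubin:3.
Sum = 1 + 2 + 1 + 1 + 2 + 3 + 2 + 3 = 15.

15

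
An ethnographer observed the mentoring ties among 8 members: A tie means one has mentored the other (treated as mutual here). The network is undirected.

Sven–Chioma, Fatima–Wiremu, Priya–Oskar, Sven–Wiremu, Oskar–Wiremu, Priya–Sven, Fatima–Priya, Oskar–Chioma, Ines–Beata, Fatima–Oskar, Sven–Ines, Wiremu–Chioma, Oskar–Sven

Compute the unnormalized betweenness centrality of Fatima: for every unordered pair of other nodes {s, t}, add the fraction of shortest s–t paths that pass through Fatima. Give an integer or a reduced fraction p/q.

Pairs whose geodesics pass through Fatima — Priya–Wiremu: 1/3.
All other pairs contribute 0.
Summing the contributions gives betweenness(Fatima) = 1/3.

1/3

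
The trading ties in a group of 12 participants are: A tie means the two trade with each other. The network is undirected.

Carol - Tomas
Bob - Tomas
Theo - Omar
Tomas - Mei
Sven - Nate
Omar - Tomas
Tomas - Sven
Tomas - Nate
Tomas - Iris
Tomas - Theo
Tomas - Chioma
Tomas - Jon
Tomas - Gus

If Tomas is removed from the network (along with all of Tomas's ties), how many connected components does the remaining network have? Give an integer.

Without Tomas, the remaining ties split the others into: {Iris}; {Carol}; {Chioma}; {Mei}; {Omar, Theo}; {Jon}; {Nate, Sven}; {Gus}; {Bob}.
That's 9 separate components.

9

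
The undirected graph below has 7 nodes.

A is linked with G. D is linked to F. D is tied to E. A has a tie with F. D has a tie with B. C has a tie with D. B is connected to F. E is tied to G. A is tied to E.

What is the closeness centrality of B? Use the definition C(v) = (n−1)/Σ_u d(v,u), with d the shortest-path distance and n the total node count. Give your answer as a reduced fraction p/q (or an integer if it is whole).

Distances from B: A:2, C:2, D:1, E:2, F:1, G:3. Sum = 11.
n = 7, so closeness = 6/11.

6/11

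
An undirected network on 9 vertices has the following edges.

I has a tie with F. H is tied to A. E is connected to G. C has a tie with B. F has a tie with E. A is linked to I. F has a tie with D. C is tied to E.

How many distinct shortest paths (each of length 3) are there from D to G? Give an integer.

1

The shortest distance is 3, and the only length-3 path is D–F–E–G. So there is exactly 1 shortest path.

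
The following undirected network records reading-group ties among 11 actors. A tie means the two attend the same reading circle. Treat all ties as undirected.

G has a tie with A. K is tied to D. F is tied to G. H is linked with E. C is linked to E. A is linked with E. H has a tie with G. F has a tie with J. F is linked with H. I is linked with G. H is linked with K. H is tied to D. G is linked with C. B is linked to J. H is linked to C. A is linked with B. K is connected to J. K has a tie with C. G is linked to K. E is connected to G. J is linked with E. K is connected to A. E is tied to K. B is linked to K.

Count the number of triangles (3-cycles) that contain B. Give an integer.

B's neighbors: A, J, and K.
Neighbor pairs that are themselves tied: B–A–K; B–J–K. Each forms one triangle with B, for 2 in total.

2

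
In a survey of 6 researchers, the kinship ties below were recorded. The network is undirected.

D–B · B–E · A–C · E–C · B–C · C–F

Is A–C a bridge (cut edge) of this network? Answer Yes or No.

Without the A–C edge there is no alternate route between A and C, so the network disconnects. It is a bridge.

Yes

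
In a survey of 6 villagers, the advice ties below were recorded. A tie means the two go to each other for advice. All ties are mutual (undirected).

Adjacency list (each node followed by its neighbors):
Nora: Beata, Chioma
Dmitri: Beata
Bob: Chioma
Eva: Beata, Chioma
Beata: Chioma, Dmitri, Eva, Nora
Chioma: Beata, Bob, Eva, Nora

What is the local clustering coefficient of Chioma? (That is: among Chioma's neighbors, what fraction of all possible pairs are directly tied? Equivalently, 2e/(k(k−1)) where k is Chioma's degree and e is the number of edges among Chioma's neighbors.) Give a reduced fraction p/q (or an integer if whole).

1/3

Chioma's neighbors: Beata, Bob, Eva, and Nora (k = 4).
Possible neighbor pairs: C(4,2) = 6. Edges among them: Beata–Eva, Beata–Nora → e = 2.
Clustering(Chioma) = 2/6 = 1/3.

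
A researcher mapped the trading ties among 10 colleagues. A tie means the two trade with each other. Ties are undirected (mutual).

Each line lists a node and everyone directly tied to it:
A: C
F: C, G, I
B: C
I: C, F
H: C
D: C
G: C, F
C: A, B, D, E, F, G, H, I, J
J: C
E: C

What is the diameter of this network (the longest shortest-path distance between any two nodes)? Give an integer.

2

Eccentricity of each node (its greatest distance to any other): A:2, B:2, C:1, D:2, E:2, F:2, G:2, H:2, I:2, J:2.
The maximum eccentricity is 2, realized for instance by the pair A–H via A – C – H. So the diameter is 2.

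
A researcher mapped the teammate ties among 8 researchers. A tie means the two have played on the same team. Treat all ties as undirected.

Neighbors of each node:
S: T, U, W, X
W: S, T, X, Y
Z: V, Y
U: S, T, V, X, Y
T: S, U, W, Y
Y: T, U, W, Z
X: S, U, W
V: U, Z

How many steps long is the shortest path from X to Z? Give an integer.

3

One shortest route is X – U – Y – Z, which uses 3 edges, and at distance 2 from X we only reach {T, V, Y}, which does not include Z. So d(X,Z) = 3.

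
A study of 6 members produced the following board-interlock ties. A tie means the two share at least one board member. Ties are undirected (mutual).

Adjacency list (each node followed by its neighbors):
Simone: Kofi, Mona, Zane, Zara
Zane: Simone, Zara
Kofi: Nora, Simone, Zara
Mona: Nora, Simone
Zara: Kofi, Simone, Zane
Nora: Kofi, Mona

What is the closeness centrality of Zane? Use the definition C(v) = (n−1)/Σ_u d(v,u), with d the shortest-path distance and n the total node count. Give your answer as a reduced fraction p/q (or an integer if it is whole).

Distances from Zane: Kofi:2, Mona:2, Nora:3, Simone:1, Zara:1. Sum = 9.
n = 6, so closeness = 5/9.

5/9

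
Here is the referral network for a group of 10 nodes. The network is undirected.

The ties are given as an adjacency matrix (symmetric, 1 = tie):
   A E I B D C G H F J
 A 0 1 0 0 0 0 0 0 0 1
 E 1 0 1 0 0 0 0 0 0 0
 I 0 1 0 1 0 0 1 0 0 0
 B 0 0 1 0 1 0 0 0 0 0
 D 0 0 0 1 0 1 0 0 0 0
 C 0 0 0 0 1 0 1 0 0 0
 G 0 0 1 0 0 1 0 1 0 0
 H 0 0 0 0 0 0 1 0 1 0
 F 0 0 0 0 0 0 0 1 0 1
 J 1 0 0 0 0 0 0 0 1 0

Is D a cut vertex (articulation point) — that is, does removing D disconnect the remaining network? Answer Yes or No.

No

Even without D, every remaining node can still reach every other (the residual graph is connected), so D is not a cut vertex.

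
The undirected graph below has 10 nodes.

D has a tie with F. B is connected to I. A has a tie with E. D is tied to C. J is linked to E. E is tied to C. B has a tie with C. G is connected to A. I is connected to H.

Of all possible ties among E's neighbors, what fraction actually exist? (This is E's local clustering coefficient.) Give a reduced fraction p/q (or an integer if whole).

E's neighbors: A, C, and J (k = 3).
Possible neighbor pairs: C(3,2) = 3. Edges among them: none → e = 0.
Clustering(E) = 0/3 = 0.

0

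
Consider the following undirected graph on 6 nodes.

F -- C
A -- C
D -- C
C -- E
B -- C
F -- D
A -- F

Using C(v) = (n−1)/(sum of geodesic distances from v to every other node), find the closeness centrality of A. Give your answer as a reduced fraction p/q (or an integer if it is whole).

5/8

Distances from A: B:2, C:1, D:2, E:2, F:1. Sum = 8.
n = 6, so closeness = 5/8.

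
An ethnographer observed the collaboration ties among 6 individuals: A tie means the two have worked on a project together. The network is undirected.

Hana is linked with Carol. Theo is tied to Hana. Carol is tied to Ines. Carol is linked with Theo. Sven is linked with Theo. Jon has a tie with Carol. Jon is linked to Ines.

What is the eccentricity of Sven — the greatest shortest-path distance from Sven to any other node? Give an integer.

3

Distances from Sven: Carol:2, Hana:2, Ines:3, Jon:3, Theo:1.
The largest is 3 (to Jon and Ines), so the eccentricity of Sven is 3.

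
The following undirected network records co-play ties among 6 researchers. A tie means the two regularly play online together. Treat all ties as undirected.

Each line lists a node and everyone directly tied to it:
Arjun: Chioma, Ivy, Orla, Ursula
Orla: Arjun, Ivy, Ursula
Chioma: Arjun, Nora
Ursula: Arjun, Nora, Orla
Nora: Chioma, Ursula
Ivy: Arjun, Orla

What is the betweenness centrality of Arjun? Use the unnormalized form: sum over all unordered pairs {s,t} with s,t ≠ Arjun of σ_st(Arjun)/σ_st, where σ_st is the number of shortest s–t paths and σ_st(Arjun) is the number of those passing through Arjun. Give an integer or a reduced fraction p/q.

Pairs whose geodesics pass through Arjun — Ivy–Nora: 2/3; Ivy–Chioma: 1; Ivy–Ursula: 1/2; Orla–Chioma: 1; Chioma–Ursula: 1/2.
All other pairs contribute 0.
Summing the contributions gives betweenness(Arjun) = 11/3.

11/3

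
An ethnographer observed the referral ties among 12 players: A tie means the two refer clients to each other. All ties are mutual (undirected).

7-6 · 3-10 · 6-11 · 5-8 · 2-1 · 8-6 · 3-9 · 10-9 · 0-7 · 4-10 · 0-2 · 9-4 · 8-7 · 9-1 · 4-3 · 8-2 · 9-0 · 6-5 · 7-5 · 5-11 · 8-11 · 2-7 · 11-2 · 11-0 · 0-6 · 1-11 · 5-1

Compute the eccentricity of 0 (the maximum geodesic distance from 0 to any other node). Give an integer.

Distances from 0: 1:2, 2:1, 3:2, 4:2, 5:2, 6:1, 7:1, 8:2, 9:1, 10:2, 11:1.
The largest is 2 (to 3, 10, 4, 1, 8, and 5), so the eccentricity of 0 is 2.

2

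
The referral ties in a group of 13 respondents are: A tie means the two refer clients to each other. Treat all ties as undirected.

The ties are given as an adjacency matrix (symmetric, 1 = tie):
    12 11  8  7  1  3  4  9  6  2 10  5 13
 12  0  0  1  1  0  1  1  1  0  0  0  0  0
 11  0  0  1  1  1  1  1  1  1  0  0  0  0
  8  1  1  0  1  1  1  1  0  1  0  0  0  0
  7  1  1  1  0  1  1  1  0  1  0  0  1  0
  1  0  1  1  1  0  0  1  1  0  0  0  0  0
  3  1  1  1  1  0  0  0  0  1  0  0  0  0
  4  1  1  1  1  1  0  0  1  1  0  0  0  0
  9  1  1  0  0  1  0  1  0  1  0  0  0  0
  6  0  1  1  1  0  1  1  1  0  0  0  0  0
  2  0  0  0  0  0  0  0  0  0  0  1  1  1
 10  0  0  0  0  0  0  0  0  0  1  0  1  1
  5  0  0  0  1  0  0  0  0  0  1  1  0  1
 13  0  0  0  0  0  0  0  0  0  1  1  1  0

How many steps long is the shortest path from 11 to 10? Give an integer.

One shortest route is 11 – 7 – 5 – 10, which uses 3 edges, and at distance 2 from 11 we only reach {5, 12}, which does not include 10. So d(11,10) = 3.

3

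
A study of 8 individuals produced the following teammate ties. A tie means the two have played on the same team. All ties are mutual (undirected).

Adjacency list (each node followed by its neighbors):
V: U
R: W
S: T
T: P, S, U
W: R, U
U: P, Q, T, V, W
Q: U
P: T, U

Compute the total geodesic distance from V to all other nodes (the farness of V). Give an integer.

Distances from V: P:2, Q:2, R:3, S:3, T:2, U:1, W:2.
Sum = 2 + 2 + 3 + 3 + 2 + 1 + 2 = 15.

15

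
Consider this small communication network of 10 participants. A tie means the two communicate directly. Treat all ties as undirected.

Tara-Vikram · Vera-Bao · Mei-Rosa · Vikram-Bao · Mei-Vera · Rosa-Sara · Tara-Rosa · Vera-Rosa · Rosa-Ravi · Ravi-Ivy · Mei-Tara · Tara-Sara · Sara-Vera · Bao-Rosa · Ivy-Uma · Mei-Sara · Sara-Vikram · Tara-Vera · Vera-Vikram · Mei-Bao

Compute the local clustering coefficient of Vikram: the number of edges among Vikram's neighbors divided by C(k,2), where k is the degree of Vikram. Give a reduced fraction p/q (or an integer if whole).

2/3

Vikram's neighbors: Bao, Sara, Tara, and Vera (k = 4).
Possible neighbor pairs: C(4,2) = 6. Edges among them: Bao–Vera, Sara–Tara, Sara–Vera, Tara–Vera → e = 4.
Clustering(Vikram) = 4/6 = 2/3.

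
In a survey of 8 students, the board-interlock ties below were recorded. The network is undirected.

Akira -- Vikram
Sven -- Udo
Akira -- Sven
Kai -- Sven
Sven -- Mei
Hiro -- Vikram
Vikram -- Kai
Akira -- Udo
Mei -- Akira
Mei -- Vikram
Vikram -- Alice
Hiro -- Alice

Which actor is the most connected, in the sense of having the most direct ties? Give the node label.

Vikram

Degrees — Akira:4, Alice:2, Hiro:2, Kai:2, Mei:3, Sven:4, Udo:2, Vikram:5.
The maximum is 5, attained only by Vikram.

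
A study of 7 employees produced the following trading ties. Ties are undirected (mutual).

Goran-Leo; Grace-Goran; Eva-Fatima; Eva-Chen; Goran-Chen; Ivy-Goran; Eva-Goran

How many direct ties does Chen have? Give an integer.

Chen is directly tied to Eva and Goran. That is 2 neighbors, so the degree of Chen is 2.

2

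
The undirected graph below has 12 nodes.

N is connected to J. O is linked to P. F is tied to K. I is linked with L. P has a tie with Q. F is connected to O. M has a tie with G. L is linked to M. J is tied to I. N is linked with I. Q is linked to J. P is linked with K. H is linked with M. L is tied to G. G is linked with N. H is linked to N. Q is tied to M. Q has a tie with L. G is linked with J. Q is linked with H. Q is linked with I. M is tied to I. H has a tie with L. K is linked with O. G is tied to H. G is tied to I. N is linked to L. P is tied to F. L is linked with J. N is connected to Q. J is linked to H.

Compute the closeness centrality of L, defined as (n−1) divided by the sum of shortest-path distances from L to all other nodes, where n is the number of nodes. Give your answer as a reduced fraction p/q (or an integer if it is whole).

11/18

Distances from L: F:3, G:1, H:1, I:1, J:1, K:3, M:1, N:1, O:3, P:2, Q:1. Sum = 18.
n = 12, so closeness = 11/18.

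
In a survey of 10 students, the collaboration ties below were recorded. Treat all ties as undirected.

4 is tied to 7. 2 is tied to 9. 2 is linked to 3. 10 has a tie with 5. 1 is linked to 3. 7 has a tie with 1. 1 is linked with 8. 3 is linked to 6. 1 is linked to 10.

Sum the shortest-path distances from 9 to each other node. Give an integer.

31

Distances from 9: 1:3, 2:1, 3:2, 4:5, 5:5, 6:3, 7:4, 8:4, 10:4.
Sum = 3 + 1 + 2 + 5 + 5 + 3 + 4 + 4 + 4 = 31.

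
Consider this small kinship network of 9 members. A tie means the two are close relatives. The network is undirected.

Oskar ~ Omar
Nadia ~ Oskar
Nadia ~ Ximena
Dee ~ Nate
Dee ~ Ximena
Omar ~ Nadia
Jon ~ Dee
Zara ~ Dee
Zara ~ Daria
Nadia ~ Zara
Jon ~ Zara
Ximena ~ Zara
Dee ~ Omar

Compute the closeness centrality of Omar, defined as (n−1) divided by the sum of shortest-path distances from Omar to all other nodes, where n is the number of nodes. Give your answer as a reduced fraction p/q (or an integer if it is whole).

4/7

Distances from Omar: Daria:3, Dee:1, Jon:2, Nadia:1, Nate:2, Oskar:1, Ximena:2, Zara:2. Sum = 14.
n = 9, so closeness = 8/14 = 4/7.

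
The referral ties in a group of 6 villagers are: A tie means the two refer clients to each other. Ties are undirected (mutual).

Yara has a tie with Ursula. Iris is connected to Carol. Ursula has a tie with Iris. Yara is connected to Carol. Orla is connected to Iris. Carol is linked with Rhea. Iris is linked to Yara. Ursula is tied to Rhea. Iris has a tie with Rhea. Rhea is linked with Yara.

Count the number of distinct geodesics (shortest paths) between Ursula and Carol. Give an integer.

The shortest distance is 2. The length-2 paths are: Ursula–Iris–Carol; Ursula–Yara–Carol; Ursula–Rhea–Carol.
That gives 3 distinct shortest paths.

3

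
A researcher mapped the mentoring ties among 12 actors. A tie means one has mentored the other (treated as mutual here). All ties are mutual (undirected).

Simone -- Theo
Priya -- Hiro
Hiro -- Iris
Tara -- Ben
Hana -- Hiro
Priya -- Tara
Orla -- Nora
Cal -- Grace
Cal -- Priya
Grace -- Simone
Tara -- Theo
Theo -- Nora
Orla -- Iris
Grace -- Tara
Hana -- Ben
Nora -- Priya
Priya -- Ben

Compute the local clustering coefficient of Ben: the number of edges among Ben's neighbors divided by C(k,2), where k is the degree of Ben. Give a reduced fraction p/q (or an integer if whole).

1/3

Ben's neighbors: Hana, Priya, and Tara (k = 3).
Possible neighbor pairs: C(3,2) = 3. Edges among them: Priya–Tara → e = 1.
Clustering(Ben) = 1/3.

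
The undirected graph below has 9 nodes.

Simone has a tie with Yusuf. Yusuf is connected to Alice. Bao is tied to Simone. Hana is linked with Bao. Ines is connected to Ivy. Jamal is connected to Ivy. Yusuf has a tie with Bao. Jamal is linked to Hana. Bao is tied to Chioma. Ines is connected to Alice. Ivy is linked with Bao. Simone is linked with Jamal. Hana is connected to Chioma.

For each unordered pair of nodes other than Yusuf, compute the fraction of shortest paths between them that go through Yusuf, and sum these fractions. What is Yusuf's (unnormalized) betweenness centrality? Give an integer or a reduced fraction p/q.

Pairs whose geodesics pass through Yusuf — Alice–Jamal: 1/2; Alice–Hana: 1; Alice–Chioma: 1; Alice–Bao: 1; Alice–Simone: 1; Ines–Simone: 1/3.
All other pairs contribute 0.
Summing the contributions gives betweenness(Yusuf) = 29/6.

29/6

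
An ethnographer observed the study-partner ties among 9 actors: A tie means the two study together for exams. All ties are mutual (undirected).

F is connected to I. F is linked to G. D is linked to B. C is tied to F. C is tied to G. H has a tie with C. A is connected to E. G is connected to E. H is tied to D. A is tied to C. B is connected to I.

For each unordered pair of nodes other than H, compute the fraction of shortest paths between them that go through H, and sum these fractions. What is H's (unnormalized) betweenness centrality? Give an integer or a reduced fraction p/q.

Pairs whose geodesics pass through H — C–B: 1/2; C–D: 1; A–B: 1/2; A–D: 1; E–D: 2/2; G–D: 1; F–D: 1/2.
All other pairs contribute 0.
Summing the contributions gives betweenness(H) = 11/2.

11/2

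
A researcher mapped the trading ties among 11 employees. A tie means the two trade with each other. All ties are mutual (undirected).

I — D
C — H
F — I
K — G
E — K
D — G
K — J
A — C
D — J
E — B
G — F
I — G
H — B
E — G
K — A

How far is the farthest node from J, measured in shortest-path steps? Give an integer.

4

Distances from J: A:2, B:3, C:3, D:1, E:2, F:3, G:2, H:4, I:2, K:1.
The largest is 4 (to H), so the eccentricity of J is 4.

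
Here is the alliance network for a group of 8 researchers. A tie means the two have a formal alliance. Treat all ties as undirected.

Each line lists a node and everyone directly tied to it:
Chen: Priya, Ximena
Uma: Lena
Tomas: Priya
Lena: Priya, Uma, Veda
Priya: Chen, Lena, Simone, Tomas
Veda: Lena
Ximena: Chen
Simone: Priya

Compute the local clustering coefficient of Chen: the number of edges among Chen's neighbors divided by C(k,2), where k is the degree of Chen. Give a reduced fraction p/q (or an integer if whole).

0

Chen's neighbors: Priya and Ximena (k = 2).
Possible neighbor pairs: C(2,2) = 1. Edges among them: none → e = 0.
Clustering(Chen) = 0/1.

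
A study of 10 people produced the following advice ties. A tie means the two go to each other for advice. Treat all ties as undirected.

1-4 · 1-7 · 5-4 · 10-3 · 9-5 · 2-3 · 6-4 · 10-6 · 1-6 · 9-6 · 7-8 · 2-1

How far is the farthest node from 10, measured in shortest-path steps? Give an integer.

Distances from 10: 1:2, 2:2, 3:1, 4:2, 5:3, 6:1, 7:3, 8:4, 9:2.
The largest is 4 (to 8), so the eccentricity of 10 is 4.

4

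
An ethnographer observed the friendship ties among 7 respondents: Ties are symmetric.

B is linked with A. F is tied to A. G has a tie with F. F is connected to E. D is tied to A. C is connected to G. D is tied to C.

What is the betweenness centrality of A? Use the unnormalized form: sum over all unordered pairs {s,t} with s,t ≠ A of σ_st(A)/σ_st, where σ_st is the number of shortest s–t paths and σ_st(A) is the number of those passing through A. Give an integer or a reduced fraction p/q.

Pairs whose geodesics pass through A — E–B: 1; E–D: 1; G–B: 1; F–B: 1; F–D: 1; C–B: 1; B–D: 1.
All other pairs contribute 0.
Summing the contributions gives betweenness(A) = 7.

7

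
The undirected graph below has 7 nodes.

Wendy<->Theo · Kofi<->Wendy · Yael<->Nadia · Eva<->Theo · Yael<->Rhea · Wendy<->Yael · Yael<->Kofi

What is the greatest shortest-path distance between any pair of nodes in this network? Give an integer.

Eccentricity of each node (its greatest distance to any other): Eva:4, Kofi:3, Nadia:4, Rhea:4, Theo:3, Wendy:2, Yael:3.
The maximum eccentricity is 4, realized for instance by the pair Eva–Nadia via Eva – Theo – Wendy – Yael – Nadia. So the diameter is 4.

4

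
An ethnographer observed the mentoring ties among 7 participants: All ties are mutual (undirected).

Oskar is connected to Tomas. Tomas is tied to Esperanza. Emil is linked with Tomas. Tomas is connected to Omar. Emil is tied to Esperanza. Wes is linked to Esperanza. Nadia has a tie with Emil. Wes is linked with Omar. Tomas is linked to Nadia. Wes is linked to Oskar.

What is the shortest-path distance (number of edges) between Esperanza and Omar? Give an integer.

One shortest route is Esperanza – Wes – Omar, which uses 2 edges, and Esperanza and Omar are not directly tied, so nothing shorter exists. So d(Esperanza,Omar) = 2.

2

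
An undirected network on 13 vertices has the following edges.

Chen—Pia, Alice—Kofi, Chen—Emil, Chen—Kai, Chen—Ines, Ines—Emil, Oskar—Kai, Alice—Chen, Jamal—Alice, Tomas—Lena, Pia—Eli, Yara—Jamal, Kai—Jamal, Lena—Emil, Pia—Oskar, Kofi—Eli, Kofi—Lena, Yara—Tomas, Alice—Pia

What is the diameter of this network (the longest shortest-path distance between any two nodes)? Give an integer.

Eccentricity of each node (its greatest distance to any other): Alice:3, Chen:3, Eli:4, Emil:3, Ines:4, Jamal:3, Kai:3, Kofi:3, Lena:4, Oskar:4, Pia:4, Tomas:4, Yara:4.
The maximum eccentricity is 4, realized for instance by the pair Pia–Tomas via Pia – Alice – Jamal – Yara – Tomas. So the diameter is 4.

4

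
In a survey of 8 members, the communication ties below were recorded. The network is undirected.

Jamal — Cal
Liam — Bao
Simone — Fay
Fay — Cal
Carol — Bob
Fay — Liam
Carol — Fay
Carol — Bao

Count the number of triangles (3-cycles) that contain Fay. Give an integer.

0

Fay's neighbors are Cal, Carol, Liam, and Simone, but none of them are tied to each other, so no triangle contains Fay.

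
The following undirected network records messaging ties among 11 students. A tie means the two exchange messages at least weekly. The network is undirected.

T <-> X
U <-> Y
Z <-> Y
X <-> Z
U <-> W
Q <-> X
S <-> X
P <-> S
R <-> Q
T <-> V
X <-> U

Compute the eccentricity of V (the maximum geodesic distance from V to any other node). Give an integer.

Distances from V: P:4, Q:3, R:4, S:3, T:1, U:3, W:4, X:2, Y:4, Z:3.
The largest is 4 (to Y, R, P, and W), so the eccentricity of V is 4.

4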